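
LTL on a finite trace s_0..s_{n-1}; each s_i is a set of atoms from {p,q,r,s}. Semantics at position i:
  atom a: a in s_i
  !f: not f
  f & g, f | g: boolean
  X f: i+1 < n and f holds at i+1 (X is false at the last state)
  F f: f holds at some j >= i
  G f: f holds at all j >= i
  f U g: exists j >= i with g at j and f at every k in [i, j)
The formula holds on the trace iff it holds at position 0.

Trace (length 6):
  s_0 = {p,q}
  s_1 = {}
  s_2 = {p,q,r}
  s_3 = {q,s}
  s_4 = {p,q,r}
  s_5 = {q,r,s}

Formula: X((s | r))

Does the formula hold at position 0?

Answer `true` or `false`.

Answer: false

Derivation:
s_0={p,q}: X((s | r))=False (s | r)=False s=False r=False
s_1={}: X((s | r))=True (s | r)=False s=False r=False
s_2={p,q,r}: X((s | r))=True (s | r)=True s=False r=True
s_3={q,s}: X((s | r))=True (s | r)=True s=True r=False
s_4={p,q,r}: X((s | r))=True (s | r)=True s=False r=True
s_5={q,r,s}: X((s | r))=False (s | r)=True s=True r=True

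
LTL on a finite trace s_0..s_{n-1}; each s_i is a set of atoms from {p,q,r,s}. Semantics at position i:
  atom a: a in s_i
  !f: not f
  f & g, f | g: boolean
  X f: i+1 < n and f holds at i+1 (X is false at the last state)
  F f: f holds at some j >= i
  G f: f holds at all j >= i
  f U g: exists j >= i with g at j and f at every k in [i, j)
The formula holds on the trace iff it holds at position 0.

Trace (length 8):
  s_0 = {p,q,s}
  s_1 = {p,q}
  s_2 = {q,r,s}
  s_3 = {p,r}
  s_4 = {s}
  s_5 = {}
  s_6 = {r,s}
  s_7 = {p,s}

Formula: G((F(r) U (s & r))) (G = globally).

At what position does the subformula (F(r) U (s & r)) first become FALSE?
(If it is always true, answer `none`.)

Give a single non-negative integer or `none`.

s_0={p,q,s}: (F(r) U (s & r))=True F(r)=True r=False (s & r)=False s=True
s_1={p,q}: (F(r) U (s & r))=True F(r)=True r=False (s & r)=False s=False
s_2={q,r,s}: (F(r) U (s & r))=True F(r)=True r=True (s & r)=True s=True
s_3={p,r}: (F(r) U (s & r))=True F(r)=True r=True (s & r)=False s=False
s_4={s}: (F(r) U (s & r))=True F(r)=True r=False (s & r)=False s=True
s_5={}: (F(r) U (s & r))=True F(r)=True r=False (s & r)=False s=False
s_6={r,s}: (F(r) U (s & r))=True F(r)=True r=True (s & r)=True s=True
s_7={p,s}: (F(r) U (s & r))=False F(r)=False r=False (s & r)=False s=True
G((F(r) U (s & r))) holds globally = False
First violation at position 7.

Answer: 7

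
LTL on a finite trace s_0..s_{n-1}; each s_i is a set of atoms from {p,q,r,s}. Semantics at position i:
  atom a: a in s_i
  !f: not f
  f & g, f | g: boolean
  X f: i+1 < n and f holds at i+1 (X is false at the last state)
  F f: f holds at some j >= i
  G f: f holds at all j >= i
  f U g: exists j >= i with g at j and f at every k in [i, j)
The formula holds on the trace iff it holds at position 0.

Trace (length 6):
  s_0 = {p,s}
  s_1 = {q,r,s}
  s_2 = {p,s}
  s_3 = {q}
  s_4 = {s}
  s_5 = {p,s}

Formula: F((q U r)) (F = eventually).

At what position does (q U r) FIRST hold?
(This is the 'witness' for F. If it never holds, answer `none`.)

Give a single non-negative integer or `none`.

Answer: 1

Derivation:
s_0={p,s}: (q U r)=False q=False r=False
s_1={q,r,s}: (q U r)=True q=True r=True
s_2={p,s}: (q U r)=False q=False r=False
s_3={q}: (q U r)=False q=True r=False
s_4={s}: (q U r)=False q=False r=False
s_5={p,s}: (q U r)=False q=False r=False
F((q U r)) holds; first witness at position 1.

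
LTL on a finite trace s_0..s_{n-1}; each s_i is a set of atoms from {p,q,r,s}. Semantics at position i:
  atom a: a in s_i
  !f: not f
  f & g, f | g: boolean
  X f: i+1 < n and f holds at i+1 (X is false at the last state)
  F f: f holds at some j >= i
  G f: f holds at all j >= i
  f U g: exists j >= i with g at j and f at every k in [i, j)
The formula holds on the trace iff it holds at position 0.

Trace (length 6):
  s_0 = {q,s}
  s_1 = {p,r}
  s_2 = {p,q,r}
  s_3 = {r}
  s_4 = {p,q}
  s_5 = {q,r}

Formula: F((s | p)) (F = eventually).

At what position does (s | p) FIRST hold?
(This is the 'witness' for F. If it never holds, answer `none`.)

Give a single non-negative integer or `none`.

s_0={q,s}: (s | p)=True s=True p=False
s_1={p,r}: (s | p)=True s=False p=True
s_2={p,q,r}: (s | p)=True s=False p=True
s_3={r}: (s | p)=False s=False p=False
s_4={p,q}: (s | p)=True s=False p=True
s_5={q,r}: (s | p)=False s=False p=False
F((s | p)) holds; first witness at position 0.

Answer: 0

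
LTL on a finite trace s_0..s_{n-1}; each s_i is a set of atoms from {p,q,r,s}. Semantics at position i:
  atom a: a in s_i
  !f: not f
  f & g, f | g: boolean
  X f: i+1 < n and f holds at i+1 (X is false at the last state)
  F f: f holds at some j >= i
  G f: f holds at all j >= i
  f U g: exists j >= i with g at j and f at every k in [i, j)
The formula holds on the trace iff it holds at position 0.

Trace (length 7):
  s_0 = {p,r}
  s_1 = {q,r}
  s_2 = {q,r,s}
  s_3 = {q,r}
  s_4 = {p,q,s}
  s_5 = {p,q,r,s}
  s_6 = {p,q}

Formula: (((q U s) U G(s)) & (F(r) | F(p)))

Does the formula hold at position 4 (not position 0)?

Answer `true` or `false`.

Answer: false

Derivation:
s_0={p,r}: (((q U s) U G(s)) & (F(r) | F(p)))=False ((q U s) U G(s))=False (q U s)=False q=False s=False G(s)=False (F(r) | F(p))=True F(r)=True r=True F(p)=True p=True
s_1={q,r}: (((q U s) U G(s)) & (F(r) | F(p)))=False ((q U s) U G(s))=False (q U s)=True q=True s=False G(s)=False (F(r) | F(p))=True F(r)=True r=True F(p)=True p=False
s_2={q,r,s}: (((q U s) U G(s)) & (F(r) | F(p)))=False ((q U s) U G(s))=False (q U s)=True q=True s=True G(s)=False (F(r) | F(p))=True F(r)=True r=True F(p)=True p=False
s_3={q,r}: (((q U s) U G(s)) & (F(r) | F(p)))=False ((q U s) U G(s))=False (q U s)=True q=True s=False G(s)=False (F(r) | F(p))=True F(r)=True r=True F(p)=True p=False
s_4={p,q,s}: (((q U s) U G(s)) & (F(r) | F(p)))=False ((q U s) U G(s))=False (q U s)=True q=True s=True G(s)=False (F(r) | F(p))=True F(r)=True r=False F(p)=True p=True
s_5={p,q,r,s}: (((q U s) U G(s)) & (F(r) | F(p)))=False ((q U s) U G(s))=False (q U s)=True q=True s=True G(s)=False (F(r) | F(p))=True F(r)=True r=True F(p)=True p=True
s_6={p,q}: (((q U s) U G(s)) & (F(r) | F(p)))=False ((q U s) U G(s))=False (q U s)=False q=True s=False G(s)=False (F(r) | F(p))=True F(r)=False r=False F(p)=True p=True
Evaluating at position 4: result = False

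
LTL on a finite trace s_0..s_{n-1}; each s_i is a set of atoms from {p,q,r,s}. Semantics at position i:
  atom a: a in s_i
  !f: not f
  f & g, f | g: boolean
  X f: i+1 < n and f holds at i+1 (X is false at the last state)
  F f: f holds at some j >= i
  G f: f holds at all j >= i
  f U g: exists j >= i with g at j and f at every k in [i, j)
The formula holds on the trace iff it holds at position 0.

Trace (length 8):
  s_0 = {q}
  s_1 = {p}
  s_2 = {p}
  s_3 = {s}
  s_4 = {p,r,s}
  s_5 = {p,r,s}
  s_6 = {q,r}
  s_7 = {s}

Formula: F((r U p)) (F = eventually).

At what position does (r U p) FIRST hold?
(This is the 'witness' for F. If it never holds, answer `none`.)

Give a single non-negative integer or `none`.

s_0={q}: (r U p)=False r=False p=False
s_1={p}: (r U p)=True r=False p=True
s_2={p}: (r U p)=True r=False p=True
s_3={s}: (r U p)=False r=False p=False
s_4={p,r,s}: (r U p)=True r=True p=True
s_5={p,r,s}: (r U p)=True r=True p=True
s_6={q,r}: (r U p)=False r=True p=False
s_7={s}: (r U p)=False r=False p=False
F((r U p)) holds; first witness at position 1.

Answer: 1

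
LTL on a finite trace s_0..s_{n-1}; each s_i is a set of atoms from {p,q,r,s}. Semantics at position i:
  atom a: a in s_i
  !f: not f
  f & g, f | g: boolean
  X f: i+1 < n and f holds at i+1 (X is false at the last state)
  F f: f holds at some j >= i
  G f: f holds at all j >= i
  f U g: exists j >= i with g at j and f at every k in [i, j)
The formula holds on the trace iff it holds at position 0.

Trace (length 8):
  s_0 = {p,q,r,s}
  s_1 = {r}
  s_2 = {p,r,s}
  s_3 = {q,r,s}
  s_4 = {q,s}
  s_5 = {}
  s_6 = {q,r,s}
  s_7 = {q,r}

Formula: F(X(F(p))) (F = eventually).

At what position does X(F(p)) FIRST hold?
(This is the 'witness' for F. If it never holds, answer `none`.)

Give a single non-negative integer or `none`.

s_0={p,q,r,s}: X(F(p))=True F(p)=True p=True
s_1={r}: X(F(p))=True F(p)=True p=False
s_2={p,r,s}: X(F(p))=False F(p)=True p=True
s_3={q,r,s}: X(F(p))=False F(p)=False p=False
s_4={q,s}: X(F(p))=False F(p)=False p=False
s_5={}: X(F(p))=False F(p)=False p=False
s_6={q,r,s}: X(F(p))=False F(p)=False p=False
s_7={q,r}: X(F(p))=False F(p)=False p=False
F(X(F(p))) holds; first witness at position 0.

Answer: 0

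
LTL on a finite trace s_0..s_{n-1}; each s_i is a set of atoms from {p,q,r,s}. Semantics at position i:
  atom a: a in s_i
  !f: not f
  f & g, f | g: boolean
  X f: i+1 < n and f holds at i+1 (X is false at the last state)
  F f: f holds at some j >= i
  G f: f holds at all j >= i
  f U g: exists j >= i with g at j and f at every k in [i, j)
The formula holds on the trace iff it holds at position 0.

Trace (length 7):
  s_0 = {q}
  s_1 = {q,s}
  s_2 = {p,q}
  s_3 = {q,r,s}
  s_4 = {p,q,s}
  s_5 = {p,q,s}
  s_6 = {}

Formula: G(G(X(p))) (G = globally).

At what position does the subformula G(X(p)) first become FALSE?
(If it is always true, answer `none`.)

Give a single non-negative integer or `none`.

s_0={q}: G(X(p))=False X(p)=False p=False
s_1={q,s}: G(X(p))=False X(p)=True p=False
s_2={p,q}: G(X(p))=False X(p)=False p=True
s_3={q,r,s}: G(X(p))=False X(p)=True p=False
s_4={p,q,s}: G(X(p))=False X(p)=True p=True
s_5={p,q,s}: G(X(p))=False X(p)=False p=True
s_6={}: G(X(p))=False X(p)=False p=False
G(G(X(p))) holds globally = False
First violation at position 0.

Answer: 0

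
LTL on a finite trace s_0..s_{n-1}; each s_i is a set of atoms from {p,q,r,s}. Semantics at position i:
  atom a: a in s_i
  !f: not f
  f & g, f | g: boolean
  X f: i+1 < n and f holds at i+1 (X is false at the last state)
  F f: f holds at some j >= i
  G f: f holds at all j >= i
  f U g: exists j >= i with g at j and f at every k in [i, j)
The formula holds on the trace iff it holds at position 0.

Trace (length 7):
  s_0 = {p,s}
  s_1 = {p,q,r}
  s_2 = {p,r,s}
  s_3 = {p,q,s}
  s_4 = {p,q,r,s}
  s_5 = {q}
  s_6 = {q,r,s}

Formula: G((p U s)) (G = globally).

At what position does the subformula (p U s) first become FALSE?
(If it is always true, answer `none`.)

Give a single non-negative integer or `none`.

Answer: 5

Derivation:
s_0={p,s}: (p U s)=True p=True s=True
s_1={p,q,r}: (p U s)=True p=True s=False
s_2={p,r,s}: (p U s)=True p=True s=True
s_3={p,q,s}: (p U s)=True p=True s=True
s_4={p,q,r,s}: (p U s)=True p=True s=True
s_5={q}: (p U s)=False p=False s=False
s_6={q,r,s}: (p U s)=True p=False s=True
G((p U s)) holds globally = False
First violation at position 5.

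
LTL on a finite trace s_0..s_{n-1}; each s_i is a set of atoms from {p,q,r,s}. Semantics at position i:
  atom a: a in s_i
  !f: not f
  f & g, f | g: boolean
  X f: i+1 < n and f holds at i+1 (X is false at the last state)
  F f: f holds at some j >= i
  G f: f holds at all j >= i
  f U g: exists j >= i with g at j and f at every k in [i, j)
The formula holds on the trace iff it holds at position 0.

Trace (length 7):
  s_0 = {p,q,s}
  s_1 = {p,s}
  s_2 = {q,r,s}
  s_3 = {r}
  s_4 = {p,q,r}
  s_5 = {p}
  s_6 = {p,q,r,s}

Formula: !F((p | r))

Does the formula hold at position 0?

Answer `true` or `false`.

s_0={p,q,s}: !F((p | r))=False F((p | r))=True (p | r)=True p=True r=False
s_1={p,s}: !F((p | r))=False F((p | r))=True (p | r)=True p=True r=False
s_2={q,r,s}: !F((p | r))=False F((p | r))=True (p | r)=True p=False r=True
s_3={r}: !F((p | r))=False F((p | r))=True (p | r)=True p=False r=True
s_4={p,q,r}: !F((p | r))=False F((p | r))=True (p | r)=True p=True r=True
s_5={p}: !F((p | r))=False F((p | r))=True (p | r)=True p=True r=False
s_6={p,q,r,s}: !F((p | r))=False F((p | r))=True (p | r)=True p=True r=True

Answer: false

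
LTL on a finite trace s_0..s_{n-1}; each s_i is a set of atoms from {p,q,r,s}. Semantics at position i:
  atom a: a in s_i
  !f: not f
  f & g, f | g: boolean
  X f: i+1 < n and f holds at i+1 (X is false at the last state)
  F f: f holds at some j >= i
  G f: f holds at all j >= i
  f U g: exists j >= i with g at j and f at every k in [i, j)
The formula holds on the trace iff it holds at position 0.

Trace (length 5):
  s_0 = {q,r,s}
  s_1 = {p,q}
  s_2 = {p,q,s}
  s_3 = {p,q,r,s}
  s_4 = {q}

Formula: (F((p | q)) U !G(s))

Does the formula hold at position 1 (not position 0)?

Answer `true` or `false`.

Answer: true

Derivation:
s_0={q,r,s}: (F((p | q)) U !G(s))=True F((p | q))=True (p | q)=True p=False q=True !G(s)=True G(s)=False s=True
s_1={p,q}: (F((p | q)) U !G(s))=True F((p | q))=True (p | q)=True p=True q=True !G(s)=True G(s)=False s=False
s_2={p,q,s}: (F((p | q)) U !G(s))=True F((p | q))=True (p | q)=True p=True q=True !G(s)=True G(s)=False s=True
s_3={p,q,r,s}: (F((p | q)) U !G(s))=True F((p | q))=True (p | q)=True p=True q=True !G(s)=True G(s)=False s=True
s_4={q}: (F((p | q)) U !G(s))=True F((p | q))=True (p | q)=True p=False q=True !G(s)=True G(s)=False s=False
Evaluating at position 1: result = True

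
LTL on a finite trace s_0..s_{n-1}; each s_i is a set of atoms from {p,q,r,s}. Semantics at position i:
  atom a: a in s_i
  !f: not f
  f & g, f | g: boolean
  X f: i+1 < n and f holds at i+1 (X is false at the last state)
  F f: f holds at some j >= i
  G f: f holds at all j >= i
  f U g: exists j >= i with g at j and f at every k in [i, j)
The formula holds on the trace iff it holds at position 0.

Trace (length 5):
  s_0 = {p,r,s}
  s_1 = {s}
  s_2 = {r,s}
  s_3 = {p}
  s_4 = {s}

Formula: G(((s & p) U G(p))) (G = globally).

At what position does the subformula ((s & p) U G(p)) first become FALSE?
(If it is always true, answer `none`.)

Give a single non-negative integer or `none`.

s_0={p,r,s}: ((s & p) U G(p))=False (s & p)=True s=True p=True G(p)=False
s_1={s}: ((s & p) U G(p))=False (s & p)=False s=True p=False G(p)=False
s_2={r,s}: ((s & p) U G(p))=False (s & p)=False s=True p=False G(p)=False
s_3={p}: ((s & p) U G(p))=False (s & p)=False s=False p=True G(p)=False
s_4={s}: ((s & p) U G(p))=False (s & p)=False s=True p=False G(p)=False
G(((s & p) U G(p))) holds globally = False
First violation at position 0.

Answer: 0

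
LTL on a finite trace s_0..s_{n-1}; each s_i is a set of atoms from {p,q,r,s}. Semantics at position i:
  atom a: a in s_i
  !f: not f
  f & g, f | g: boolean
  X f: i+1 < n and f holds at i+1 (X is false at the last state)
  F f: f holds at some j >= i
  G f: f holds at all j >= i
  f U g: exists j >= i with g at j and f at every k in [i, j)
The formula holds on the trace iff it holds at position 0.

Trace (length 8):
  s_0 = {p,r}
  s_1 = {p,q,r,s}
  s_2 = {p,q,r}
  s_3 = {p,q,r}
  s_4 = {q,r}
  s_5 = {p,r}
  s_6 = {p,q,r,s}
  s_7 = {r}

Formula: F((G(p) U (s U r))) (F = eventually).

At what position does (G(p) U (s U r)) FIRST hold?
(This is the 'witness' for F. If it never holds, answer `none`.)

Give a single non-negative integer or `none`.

s_0={p,r}: (G(p) U (s U r))=True G(p)=False p=True (s U r)=True s=False r=True
s_1={p,q,r,s}: (G(p) U (s U r))=True G(p)=False p=True (s U r)=True s=True r=True
s_2={p,q,r}: (G(p) U (s U r))=True G(p)=False p=True (s U r)=True s=False r=True
s_3={p,q,r}: (G(p) U (s U r))=True G(p)=False p=True (s U r)=True s=False r=True
s_4={q,r}: (G(p) U (s U r))=True G(p)=False p=False (s U r)=True s=False r=True
s_5={p,r}: (G(p) U (s U r))=True G(p)=False p=True (s U r)=True s=False r=True
s_6={p,q,r,s}: (G(p) U (s U r))=True G(p)=False p=True (s U r)=True s=True r=True
s_7={r}: (G(p) U (s U r))=True G(p)=False p=False (s U r)=True s=False r=True
F((G(p) U (s U r))) holds; first witness at position 0.

Answer: 0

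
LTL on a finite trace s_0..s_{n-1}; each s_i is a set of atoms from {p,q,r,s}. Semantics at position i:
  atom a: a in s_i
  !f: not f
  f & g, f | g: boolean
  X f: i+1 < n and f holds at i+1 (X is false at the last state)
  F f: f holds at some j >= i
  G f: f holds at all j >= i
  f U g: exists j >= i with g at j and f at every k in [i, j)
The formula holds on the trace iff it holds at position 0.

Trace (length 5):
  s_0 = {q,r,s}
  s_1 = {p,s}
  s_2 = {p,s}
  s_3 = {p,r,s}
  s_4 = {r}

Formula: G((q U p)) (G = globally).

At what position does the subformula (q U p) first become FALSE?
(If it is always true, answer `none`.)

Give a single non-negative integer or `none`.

Answer: 4

Derivation:
s_0={q,r,s}: (q U p)=True q=True p=False
s_1={p,s}: (q U p)=True q=False p=True
s_2={p,s}: (q U p)=True q=False p=True
s_3={p,r,s}: (q U p)=True q=False p=True
s_4={r}: (q U p)=False q=False p=False
G((q U p)) holds globally = False
First violation at position 4.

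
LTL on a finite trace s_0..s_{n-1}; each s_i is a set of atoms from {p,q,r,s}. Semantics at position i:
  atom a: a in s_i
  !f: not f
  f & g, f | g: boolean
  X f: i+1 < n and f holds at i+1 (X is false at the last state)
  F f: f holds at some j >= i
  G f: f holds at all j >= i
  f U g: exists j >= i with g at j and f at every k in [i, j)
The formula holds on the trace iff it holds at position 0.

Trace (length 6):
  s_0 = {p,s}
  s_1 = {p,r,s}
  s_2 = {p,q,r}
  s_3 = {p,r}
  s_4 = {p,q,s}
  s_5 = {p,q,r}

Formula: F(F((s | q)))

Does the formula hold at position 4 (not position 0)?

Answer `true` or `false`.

Answer: true

Derivation:
s_0={p,s}: F(F((s | q)))=True F((s | q))=True (s | q)=True s=True q=False
s_1={p,r,s}: F(F((s | q)))=True F((s | q))=True (s | q)=True s=True q=False
s_2={p,q,r}: F(F((s | q)))=True F((s | q))=True (s | q)=True s=False q=True
s_3={p,r}: F(F((s | q)))=True F((s | q))=True (s | q)=False s=False q=False
s_4={p,q,s}: F(F((s | q)))=True F((s | q))=True (s | q)=True s=True q=True
s_5={p,q,r}: F(F((s | q)))=True F((s | q))=True (s | q)=True s=False q=True
Evaluating at position 4: result = True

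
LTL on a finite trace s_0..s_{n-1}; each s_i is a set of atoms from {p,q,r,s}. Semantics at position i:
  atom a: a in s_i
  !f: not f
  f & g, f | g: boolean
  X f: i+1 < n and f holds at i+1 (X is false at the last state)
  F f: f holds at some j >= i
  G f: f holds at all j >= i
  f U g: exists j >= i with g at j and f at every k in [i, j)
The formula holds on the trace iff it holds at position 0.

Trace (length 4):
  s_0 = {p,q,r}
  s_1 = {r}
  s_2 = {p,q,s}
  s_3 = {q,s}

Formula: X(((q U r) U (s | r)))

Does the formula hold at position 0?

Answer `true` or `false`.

s_0={p,q,r}: X(((q U r) U (s | r)))=True ((q U r) U (s | r))=True (q U r)=True q=True r=True (s | r)=True s=False
s_1={r}: X(((q U r) U (s | r)))=True ((q U r) U (s | r))=True (q U r)=True q=False r=True (s | r)=True s=False
s_2={p,q,s}: X(((q U r) U (s | r)))=True ((q U r) U (s | r))=True (q U r)=False q=True r=False (s | r)=True s=True
s_3={q,s}: X(((q U r) U (s | r)))=False ((q U r) U (s | r))=True (q U r)=False q=True r=False (s | r)=True s=True

Answer: true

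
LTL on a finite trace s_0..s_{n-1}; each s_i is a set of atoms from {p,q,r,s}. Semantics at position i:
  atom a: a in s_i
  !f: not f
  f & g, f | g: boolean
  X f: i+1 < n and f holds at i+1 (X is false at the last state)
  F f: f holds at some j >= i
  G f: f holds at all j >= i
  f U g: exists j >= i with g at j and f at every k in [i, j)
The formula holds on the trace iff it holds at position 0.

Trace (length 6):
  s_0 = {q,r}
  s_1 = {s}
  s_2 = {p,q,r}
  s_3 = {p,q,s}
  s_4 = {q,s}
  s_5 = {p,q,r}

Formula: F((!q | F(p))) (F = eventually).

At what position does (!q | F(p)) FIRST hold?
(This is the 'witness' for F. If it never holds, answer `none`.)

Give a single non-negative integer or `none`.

Answer: 0

Derivation:
s_0={q,r}: (!q | F(p))=True !q=False q=True F(p)=True p=False
s_1={s}: (!q | F(p))=True !q=True q=False F(p)=True p=False
s_2={p,q,r}: (!q | F(p))=True !q=False q=True F(p)=True p=True
s_3={p,q,s}: (!q | F(p))=True !q=False q=True F(p)=True p=True
s_4={q,s}: (!q | F(p))=True !q=False q=True F(p)=True p=False
s_5={p,q,r}: (!q | F(p))=True !q=False q=True F(p)=True p=True
F((!q | F(p))) holds; first witness at position 0.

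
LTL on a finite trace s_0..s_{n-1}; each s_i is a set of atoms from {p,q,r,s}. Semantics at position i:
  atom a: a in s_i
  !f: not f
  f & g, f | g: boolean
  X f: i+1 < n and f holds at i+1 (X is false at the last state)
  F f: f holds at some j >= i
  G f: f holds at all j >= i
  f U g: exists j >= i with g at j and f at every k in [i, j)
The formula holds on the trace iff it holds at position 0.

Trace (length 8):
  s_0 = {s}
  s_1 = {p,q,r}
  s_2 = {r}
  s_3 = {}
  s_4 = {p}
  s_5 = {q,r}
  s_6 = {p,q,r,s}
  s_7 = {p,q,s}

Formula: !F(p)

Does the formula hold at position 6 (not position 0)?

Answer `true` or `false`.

s_0={s}: !F(p)=False F(p)=True p=False
s_1={p,q,r}: !F(p)=False F(p)=True p=True
s_2={r}: !F(p)=False F(p)=True p=False
s_3={}: !F(p)=False F(p)=True p=False
s_4={p}: !F(p)=False F(p)=True p=True
s_5={q,r}: !F(p)=False F(p)=True p=False
s_6={p,q,r,s}: !F(p)=False F(p)=True p=True
s_7={p,q,s}: !F(p)=False F(p)=True p=True
Evaluating at position 6: result = False

Answer: false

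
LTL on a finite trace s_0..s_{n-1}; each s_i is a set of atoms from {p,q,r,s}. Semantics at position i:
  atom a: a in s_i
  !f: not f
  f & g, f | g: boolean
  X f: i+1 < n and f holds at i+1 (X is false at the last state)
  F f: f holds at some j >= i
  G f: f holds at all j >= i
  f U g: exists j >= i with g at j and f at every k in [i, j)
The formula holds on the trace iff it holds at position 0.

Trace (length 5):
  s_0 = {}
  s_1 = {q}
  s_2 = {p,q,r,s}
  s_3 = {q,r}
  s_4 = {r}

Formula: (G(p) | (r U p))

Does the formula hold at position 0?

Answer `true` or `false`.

Answer: false

Derivation:
s_0={}: (G(p) | (r U p))=False G(p)=False p=False (r U p)=False r=False
s_1={q}: (G(p) | (r U p))=False G(p)=False p=False (r U p)=False r=False
s_2={p,q,r,s}: (G(p) | (r U p))=True G(p)=False p=True (r U p)=True r=True
s_3={q,r}: (G(p) | (r U p))=False G(p)=False p=False (r U p)=False r=True
s_4={r}: (G(p) | (r U p))=False G(p)=False p=False (r U p)=False r=True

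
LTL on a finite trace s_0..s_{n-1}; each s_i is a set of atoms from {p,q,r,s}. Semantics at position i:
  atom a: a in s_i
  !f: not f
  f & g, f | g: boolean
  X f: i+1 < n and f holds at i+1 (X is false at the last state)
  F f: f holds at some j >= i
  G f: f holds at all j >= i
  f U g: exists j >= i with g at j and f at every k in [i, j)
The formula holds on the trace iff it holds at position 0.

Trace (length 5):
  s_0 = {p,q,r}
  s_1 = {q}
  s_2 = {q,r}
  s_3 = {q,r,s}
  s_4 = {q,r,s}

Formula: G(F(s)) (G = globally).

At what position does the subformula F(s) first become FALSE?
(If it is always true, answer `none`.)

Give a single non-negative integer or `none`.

s_0={p,q,r}: F(s)=True s=False
s_1={q}: F(s)=True s=False
s_2={q,r}: F(s)=True s=False
s_3={q,r,s}: F(s)=True s=True
s_4={q,r,s}: F(s)=True s=True
G(F(s)) holds globally = True
No violation — formula holds at every position.

Answer: none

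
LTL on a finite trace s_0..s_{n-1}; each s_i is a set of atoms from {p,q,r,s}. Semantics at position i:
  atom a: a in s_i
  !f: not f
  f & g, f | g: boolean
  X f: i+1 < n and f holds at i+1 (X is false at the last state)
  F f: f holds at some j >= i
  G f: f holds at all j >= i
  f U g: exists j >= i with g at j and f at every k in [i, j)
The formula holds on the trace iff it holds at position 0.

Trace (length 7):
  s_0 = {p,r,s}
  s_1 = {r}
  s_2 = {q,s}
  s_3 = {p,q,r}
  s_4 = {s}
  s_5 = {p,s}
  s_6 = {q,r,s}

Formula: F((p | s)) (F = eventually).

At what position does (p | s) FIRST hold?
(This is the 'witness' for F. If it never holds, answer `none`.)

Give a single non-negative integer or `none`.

Answer: 0

Derivation:
s_0={p,r,s}: (p | s)=True p=True s=True
s_1={r}: (p | s)=False p=False s=False
s_2={q,s}: (p | s)=True p=False s=True
s_3={p,q,r}: (p | s)=True p=True s=False
s_4={s}: (p | s)=True p=False s=True
s_5={p,s}: (p | s)=True p=True s=True
s_6={q,r,s}: (p | s)=True p=False s=True
F((p | s)) holds; first witness at position 0.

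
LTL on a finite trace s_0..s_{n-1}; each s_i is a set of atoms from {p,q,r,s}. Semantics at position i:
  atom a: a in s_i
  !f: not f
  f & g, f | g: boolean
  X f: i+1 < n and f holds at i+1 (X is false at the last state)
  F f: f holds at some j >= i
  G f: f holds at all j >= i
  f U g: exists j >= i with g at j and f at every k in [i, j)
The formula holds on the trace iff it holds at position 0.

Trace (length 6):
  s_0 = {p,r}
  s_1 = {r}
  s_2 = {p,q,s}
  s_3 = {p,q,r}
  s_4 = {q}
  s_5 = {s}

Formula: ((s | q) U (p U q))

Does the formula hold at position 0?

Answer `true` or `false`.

s_0={p,r}: ((s | q) U (p U q))=False (s | q)=False s=False q=False (p U q)=False p=True
s_1={r}: ((s | q) U (p U q))=False (s | q)=False s=False q=False (p U q)=False p=False
s_2={p,q,s}: ((s | q) U (p U q))=True (s | q)=True s=True q=True (p U q)=True p=True
s_3={p,q,r}: ((s | q) U (p U q))=True (s | q)=True s=False q=True (p U q)=True p=True
s_4={q}: ((s | q) U (p U q))=True (s | q)=True s=False q=True (p U q)=True p=False
s_5={s}: ((s | q) U (p U q))=False (s | q)=True s=True q=False (p U q)=False p=False

Answer: false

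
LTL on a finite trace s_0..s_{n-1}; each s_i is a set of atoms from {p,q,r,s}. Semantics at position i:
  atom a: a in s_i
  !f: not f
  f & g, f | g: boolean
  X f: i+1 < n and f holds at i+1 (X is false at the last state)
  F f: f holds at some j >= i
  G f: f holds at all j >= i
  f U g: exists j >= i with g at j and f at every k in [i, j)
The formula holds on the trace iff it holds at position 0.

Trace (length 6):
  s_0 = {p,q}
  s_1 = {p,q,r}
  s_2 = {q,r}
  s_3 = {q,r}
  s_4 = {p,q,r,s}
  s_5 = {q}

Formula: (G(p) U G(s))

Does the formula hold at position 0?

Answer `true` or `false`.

s_0={p,q}: (G(p) U G(s))=False G(p)=False p=True G(s)=False s=False
s_1={p,q,r}: (G(p) U G(s))=False G(p)=False p=True G(s)=False s=False
s_2={q,r}: (G(p) U G(s))=False G(p)=False p=False G(s)=False s=False
s_3={q,r}: (G(p) U G(s))=False G(p)=False p=False G(s)=False s=False
s_4={p,q,r,s}: (G(p) U G(s))=False G(p)=False p=True G(s)=False s=True
s_5={q}: (G(p) U G(s))=False G(p)=False p=False G(s)=False s=False

Answer: false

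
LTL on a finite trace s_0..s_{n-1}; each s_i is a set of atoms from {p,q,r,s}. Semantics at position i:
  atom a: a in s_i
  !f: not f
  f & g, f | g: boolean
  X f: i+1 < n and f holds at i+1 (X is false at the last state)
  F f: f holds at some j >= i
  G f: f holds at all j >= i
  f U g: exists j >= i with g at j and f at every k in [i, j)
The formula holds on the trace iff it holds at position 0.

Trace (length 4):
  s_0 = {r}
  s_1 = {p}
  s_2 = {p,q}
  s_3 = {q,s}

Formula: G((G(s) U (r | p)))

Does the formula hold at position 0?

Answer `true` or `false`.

s_0={r}: G((G(s) U (r | p)))=False (G(s) U (r | p))=True G(s)=False s=False (r | p)=True r=True p=False
s_1={p}: G((G(s) U (r | p)))=False (G(s) U (r | p))=True G(s)=False s=False (r | p)=True r=False p=True
s_2={p,q}: G((G(s) U (r | p)))=False (G(s) U (r | p))=True G(s)=False s=False (r | p)=True r=False p=True
s_3={q,s}: G((G(s) U (r | p)))=False (G(s) U (r | p))=False G(s)=True s=True (r | p)=False r=False p=False

Answer: false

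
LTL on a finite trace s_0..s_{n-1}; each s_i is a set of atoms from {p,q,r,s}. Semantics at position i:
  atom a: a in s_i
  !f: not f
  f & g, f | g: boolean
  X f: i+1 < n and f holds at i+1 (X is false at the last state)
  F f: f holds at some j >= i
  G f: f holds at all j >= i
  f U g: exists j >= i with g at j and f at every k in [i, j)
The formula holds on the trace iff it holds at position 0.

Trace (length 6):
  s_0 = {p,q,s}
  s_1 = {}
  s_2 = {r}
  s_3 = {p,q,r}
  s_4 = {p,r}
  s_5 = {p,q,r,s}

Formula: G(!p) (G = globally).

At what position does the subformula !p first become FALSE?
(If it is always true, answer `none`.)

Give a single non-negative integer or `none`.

Answer: 0

Derivation:
s_0={p,q,s}: !p=False p=True
s_1={}: !p=True p=False
s_2={r}: !p=True p=False
s_3={p,q,r}: !p=False p=True
s_4={p,r}: !p=False p=True
s_5={p,q,r,s}: !p=False p=True
G(!p) holds globally = False
First violation at position 0.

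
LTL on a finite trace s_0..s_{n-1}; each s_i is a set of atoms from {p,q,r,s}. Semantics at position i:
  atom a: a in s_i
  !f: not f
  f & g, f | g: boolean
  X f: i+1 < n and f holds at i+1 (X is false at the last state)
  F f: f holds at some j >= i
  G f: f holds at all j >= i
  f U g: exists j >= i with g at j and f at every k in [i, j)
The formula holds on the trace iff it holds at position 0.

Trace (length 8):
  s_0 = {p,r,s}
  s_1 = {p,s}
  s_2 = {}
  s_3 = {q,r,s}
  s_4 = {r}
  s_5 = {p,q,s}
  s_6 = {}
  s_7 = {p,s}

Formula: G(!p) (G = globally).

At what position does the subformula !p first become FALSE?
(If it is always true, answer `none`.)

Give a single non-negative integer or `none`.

Answer: 0

Derivation:
s_0={p,r,s}: !p=False p=True
s_1={p,s}: !p=False p=True
s_2={}: !p=True p=False
s_3={q,r,s}: !p=True p=False
s_4={r}: !p=True p=False
s_5={p,q,s}: !p=False p=True
s_6={}: !p=True p=False
s_7={p,s}: !p=False p=True
G(!p) holds globally = False
First violation at position 0.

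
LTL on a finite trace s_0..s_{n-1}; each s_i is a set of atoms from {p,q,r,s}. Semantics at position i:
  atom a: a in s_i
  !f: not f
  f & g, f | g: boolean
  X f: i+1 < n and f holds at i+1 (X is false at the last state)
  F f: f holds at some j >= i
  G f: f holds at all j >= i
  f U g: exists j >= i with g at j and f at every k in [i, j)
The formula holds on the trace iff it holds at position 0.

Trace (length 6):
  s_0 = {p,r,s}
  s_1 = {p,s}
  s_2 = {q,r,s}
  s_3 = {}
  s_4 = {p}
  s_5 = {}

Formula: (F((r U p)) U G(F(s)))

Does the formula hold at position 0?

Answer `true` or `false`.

Answer: false

Derivation:
s_0={p,r,s}: (F((r U p)) U G(F(s)))=False F((r U p))=True (r U p)=True r=True p=True G(F(s))=False F(s)=True s=True
s_1={p,s}: (F((r U p)) U G(F(s)))=False F((r U p))=True (r U p)=True r=False p=True G(F(s))=False F(s)=True s=True
s_2={q,r,s}: (F((r U p)) U G(F(s)))=False F((r U p))=True (r U p)=False r=True p=False G(F(s))=False F(s)=True s=True
s_3={}: (F((r U p)) U G(F(s)))=False F((r U p))=True (r U p)=False r=False p=False G(F(s))=False F(s)=False s=False
s_4={p}: (F((r U p)) U G(F(s)))=False F((r U p))=True (r U p)=True r=False p=True G(F(s))=False F(s)=False s=False
s_5={}: (F((r U p)) U G(F(s)))=False F((r U p))=False (r U p)=False r=False p=False G(F(s))=False F(s)=False s=False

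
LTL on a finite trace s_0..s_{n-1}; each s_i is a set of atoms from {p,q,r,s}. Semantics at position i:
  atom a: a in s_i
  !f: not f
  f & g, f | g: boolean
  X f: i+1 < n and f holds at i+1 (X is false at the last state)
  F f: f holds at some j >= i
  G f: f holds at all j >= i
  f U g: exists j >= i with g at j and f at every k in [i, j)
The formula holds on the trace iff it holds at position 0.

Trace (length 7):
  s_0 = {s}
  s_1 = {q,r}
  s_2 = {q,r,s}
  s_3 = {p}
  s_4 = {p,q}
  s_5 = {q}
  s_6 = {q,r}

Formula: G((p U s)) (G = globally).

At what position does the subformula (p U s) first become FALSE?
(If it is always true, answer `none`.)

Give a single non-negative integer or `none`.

Answer: 1

Derivation:
s_0={s}: (p U s)=True p=False s=True
s_1={q,r}: (p U s)=False p=False s=False
s_2={q,r,s}: (p U s)=True p=False s=True
s_3={p}: (p U s)=False p=True s=False
s_4={p,q}: (p U s)=False p=True s=False
s_5={q}: (p U s)=False p=False s=False
s_6={q,r}: (p U s)=False p=False s=False
G((p U s)) holds globally = False
First violation at position 1.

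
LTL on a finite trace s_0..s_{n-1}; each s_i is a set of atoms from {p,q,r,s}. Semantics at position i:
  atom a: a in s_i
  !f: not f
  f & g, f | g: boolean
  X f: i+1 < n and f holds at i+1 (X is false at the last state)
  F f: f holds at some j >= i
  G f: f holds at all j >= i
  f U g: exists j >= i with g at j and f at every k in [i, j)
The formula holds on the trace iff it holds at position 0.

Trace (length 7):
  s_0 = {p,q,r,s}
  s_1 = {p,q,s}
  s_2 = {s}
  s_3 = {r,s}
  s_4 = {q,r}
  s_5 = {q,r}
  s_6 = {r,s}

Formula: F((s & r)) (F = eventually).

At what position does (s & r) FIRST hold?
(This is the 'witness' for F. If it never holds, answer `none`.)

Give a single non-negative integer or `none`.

s_0={p,q,r,s}: (s & r)=True s=True r=True
s_1={p,q,s}: (s & r)=False s=True r=False
s_2={s}: (s & r)=False s=True r=False
s_3={r,s}: (s & r)=True s=True r=True
s_4={q,r}: (s & r)=False s=False r=True
s_5={q,r}: (s & r)=False s=False r=True
s_6={r,s}: (s & r)=True s=True r=True
F((s & r)) holds; first witness at position 0.

Answer: 0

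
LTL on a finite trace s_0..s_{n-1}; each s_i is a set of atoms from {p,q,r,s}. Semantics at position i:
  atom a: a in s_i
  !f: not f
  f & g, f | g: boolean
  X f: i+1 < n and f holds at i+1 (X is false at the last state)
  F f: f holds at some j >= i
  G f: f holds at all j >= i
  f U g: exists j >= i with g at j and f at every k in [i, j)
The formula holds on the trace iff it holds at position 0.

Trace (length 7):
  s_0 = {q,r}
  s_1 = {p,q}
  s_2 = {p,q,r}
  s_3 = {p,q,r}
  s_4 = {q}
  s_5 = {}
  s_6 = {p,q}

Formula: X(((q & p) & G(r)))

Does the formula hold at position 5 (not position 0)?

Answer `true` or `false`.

s_0={q,r}: X(((q & p) & G(r)))=False ((q & p) & G(r))=False (q & p)=False q=True p=False G(r)=False r=True
s_1={p,q}: X(((q & p) & G(r)))=False ((q & p) & G(r))=False (q & p)=True q=True p=True G(r)=False r=False
s_2={p,q,r}: X(((q & p) & G(r)))=False ((q & p) & G(r))=False (q & p)=True q=True p=True G(r)=False r=True
s_3={p,q,r}: X(((q & p) & G(r)))=False ((q & p) & G(r))=False (q & p)=True q=True p=True G(r)=False r=True
s_4={q}: X(((q & p) & G(r)))=False ((q & p) & G(r))=False (q & p)=False q=True p=False G(r)=False r=False
s_5={}: X(((q & p) & G(r)))=False ((q & p) & G(r))=False (q & p)=False q=False p=False G(r)=False r=False
s_6={p,q}: X(((q & p) & G(r)))=False ((q & p) & G(r))=False (q & p)=True q=True p=True G(r)=False r=False
Evaluating at position 5: result = False

Answer: false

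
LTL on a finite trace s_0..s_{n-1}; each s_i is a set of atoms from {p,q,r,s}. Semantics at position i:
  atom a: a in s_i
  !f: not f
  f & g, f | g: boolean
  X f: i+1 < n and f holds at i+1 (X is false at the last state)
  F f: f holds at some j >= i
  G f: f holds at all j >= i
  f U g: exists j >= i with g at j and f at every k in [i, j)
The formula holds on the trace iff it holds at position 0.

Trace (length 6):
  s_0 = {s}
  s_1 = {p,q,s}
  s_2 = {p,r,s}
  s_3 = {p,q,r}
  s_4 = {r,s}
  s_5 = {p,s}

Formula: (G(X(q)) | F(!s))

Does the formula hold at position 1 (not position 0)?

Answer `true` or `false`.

s_0={s}: (G(X(q)) | F(!s))=True G(X(q))=False X(q)=True q=False F(!s)=True !s=False s=True
s_1={p,q,s}: (G(X(q)) | F(!s))=True G(X(q))=False X(q)=False q=True F(!s)=True !s=False s=True
s_2={p,r,s}: (G(X(q)) | F(!s))=True G(X(q))=False X(q)=True q=False F(!s)=True !s=False s=True
s_3={p,q,r}: (G(X(q)) | F(!s))=True G(X(q))=False X(q)=False q=True F(!s)=True !s=True s=False
s_4={r,s}: (G(X(q)) | F(!s))=False G(X(q))=False X(q)=False q=False F(!s)=False !s=False s=True
s_5={p,s}: (G(X(q)) | F(!s))=False G(X(q))=False X(q)=False q=False F(!s)=False !s=False s=True
Evaluating at position 1: result = True

Answer: true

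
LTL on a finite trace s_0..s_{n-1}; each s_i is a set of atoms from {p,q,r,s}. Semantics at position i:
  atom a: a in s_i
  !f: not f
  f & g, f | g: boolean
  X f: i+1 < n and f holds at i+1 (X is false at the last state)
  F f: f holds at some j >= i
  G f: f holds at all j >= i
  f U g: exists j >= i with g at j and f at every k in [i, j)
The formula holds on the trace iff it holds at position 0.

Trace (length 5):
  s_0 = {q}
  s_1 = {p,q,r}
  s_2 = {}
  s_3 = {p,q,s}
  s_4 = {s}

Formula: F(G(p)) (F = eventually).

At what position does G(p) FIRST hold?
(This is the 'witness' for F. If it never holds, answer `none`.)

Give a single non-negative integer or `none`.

s_0={q}: G(p)=False p=False
s_1={p,q,r}: G(p)=False p=True
s_2={}: G(p)=False p=False
s_3={p,q,s}: G(p)=False p=True
s_4={s}: G(p)=False p=False
F(G(p)) does not hold (no witness exists).

Answer: none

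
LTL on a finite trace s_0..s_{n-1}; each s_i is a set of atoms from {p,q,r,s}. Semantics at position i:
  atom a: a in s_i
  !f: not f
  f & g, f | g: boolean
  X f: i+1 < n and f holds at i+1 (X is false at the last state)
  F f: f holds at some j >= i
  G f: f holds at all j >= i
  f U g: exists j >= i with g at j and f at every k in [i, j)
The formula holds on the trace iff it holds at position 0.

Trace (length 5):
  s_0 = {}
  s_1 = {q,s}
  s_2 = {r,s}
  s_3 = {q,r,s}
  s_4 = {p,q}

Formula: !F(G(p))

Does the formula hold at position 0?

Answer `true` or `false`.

s_0={}: !F(G(p))=False F(G(p))=True G(p)=False p=False
s_1={q,s}: !F(G(p))=False F(G(p))=True G(p)=False p=False
s_2={r,s}: !F(G(p))=False F(G(p))=True G(p)=False p=False
s_3={q,r,s}: !F(G(p))=False F(G(p))=True G(p)=False p=False
s_4={p,q}: !F(G(p))=False F(G(p))=True G(p)=True p=True

Answer: false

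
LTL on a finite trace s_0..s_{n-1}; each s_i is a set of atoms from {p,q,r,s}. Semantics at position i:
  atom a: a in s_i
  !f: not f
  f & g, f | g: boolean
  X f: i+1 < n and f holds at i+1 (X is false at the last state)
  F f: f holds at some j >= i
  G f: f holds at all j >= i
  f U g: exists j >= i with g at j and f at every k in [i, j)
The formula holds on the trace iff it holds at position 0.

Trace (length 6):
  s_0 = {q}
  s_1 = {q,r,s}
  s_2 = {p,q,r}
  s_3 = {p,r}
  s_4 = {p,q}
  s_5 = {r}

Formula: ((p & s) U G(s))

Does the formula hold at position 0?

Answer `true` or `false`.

s_0={q}: ((p & s) U G(s))=False (p & s)=False p=False s=False G(s)=False
s_1={q,r,s}: ((p & s) U G(s))=False (p & s)=False p=False s=True G(s)=False
s_2={p,q,r}: ((p & s) U G(s))=False (p & s)=False p=True s=False G(s)=False
s_3={p,r}: ((p & s) U G(s))=False (p & s)=False p=True s=False G(s)=False
s_4={p,q}: ((p & s) U G(s))=False (p & s)=False p=True s=False G(s)=False
s_5={r}: ((p & s) U G(s))=False (p & s)=False p=False s=False G(s)=False

Answer: false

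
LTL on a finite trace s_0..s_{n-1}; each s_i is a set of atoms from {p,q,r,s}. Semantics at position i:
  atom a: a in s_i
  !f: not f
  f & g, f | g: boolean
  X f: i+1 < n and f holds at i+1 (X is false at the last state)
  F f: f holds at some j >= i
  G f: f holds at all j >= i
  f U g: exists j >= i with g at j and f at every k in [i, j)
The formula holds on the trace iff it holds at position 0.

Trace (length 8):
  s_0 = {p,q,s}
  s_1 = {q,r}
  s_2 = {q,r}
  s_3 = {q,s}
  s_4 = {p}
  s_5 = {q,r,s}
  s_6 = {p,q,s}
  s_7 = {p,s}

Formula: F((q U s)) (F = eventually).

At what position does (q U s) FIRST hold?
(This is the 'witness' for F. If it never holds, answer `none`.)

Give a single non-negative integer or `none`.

s_0={p,q,s}: (q U s)=True q=True s=True
s_1={q,r}: (q U s)=True q=True s=False
s_2={q,r}: (q U s)=True q=True s=False
s_3={q,s}: (q U s)=True q=True s=True
s_4={p}: (q U s)=False q=False s=False
s_5={q,r,s}: (q U s)=True q=True s=True
s_6={p,q,s}: (q U s)=True q=True s=True
s_7={p,s}: (q U s)=True q=False s=True
F((q U s)) holds; first witness at position 0.

Answer: 0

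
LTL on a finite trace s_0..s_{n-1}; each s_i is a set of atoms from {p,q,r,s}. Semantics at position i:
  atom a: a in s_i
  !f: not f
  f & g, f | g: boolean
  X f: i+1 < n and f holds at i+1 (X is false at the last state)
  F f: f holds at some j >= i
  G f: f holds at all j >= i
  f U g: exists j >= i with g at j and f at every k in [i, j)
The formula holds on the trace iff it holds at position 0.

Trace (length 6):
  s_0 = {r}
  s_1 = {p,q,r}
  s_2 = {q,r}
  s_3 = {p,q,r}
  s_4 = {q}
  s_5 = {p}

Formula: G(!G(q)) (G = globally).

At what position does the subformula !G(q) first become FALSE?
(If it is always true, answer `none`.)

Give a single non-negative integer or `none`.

Answer: none

Derivation:
s_0={r}: !G(q)=True G(q)=False q=False
s_1={p,q,r}: !G(q)=True G(q)=False q=True
s_2={q,r}: !G(q)=True G(q)=False q=True
s_3={p,q,r}: !G(q)=True G(q)=False q=True
s_4={q}: !G(q)=True G(q)=False q=True
s_5={p}: !G(q)=True G(q)=False q=False
G(!G(q)) holds globally = True
No violation — formula holds at every position.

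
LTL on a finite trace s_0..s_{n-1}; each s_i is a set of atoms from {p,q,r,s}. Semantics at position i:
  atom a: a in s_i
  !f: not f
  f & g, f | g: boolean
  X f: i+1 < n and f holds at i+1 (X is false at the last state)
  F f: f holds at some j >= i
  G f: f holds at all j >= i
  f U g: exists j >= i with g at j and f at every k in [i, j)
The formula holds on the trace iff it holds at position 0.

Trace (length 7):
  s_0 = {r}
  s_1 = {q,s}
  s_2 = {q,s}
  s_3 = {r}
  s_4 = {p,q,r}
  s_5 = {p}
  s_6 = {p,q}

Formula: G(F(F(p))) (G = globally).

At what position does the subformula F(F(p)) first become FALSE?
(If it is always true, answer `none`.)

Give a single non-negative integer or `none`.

s_0={r}: F(F(p))=True F(p)=True p=False
s_1={q,s}: F(F(p))=True F(p)=True p=False
s_2={q,s}: F(F(p))=True F(p)=True p=False
s_3={r}: F(F(p))=True F(p)=True p=False
s_4={p,q,r}: F(F(p))=True F(p)=True p=True
s_5={p}: F(F(p))=True F(p)=True p=True
s_6={p,q}: F(F(p))=True F(p)=True p=True
G(F(F(p))) holds globally = True
No violation — formula holds at every position.

Answer: none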